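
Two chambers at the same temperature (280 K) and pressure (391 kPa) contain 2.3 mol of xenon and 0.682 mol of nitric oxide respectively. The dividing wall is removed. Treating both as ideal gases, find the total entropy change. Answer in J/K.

Mole fractions: x_A = 2.3/2.98 = 0.771, x_B = 0.229.
ΔS_mix = −R(n_A ln x_A + n_B ln x_B) = −8.314 × (2.3 ln 0.771 + 0.682 ln 0.229) = 13.3 J/K.

ΔS_mix = 13.3 J/K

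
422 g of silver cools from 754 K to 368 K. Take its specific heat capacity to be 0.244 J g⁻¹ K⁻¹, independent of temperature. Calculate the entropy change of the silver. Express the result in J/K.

ΔS = ∫dQ_rev/T = m c ln(T₂/T₁) = 422 × 0.244 × ln(368/754) = -73.9 J/K.

ΔS = -73.9 J/K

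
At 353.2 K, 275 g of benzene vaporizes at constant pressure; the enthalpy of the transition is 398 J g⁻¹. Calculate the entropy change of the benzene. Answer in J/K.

ΔS = 310 J/K

Heat absorbed by the substance: Q = mL = 275 × 398 = 109450 J.
At constant T, ΔS = Q_rev/T = 109450 / 353.2 = 310 J/K.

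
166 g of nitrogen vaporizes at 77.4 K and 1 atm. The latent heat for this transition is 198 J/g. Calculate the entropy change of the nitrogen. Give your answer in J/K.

ΔS = 425 J/K

Heat absorbed by the substance: Q = mL = 166 × 198 = 32868 J.
At constant T, ΔS = Q_rev/T = 32868 / 77.4 = 425 J/K.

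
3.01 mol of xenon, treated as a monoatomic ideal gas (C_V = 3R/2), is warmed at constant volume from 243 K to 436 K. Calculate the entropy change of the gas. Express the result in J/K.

ΔS = 21.9 J/K

At constant volume, ΔS = nC_V ln(T₂/T₁) with C_V = 3R/2 = 12.47 J mol⁻¹ K⁻¹.
ΔS = 3.01 × 12.47 × ln(436/243) = 21.9 J/K.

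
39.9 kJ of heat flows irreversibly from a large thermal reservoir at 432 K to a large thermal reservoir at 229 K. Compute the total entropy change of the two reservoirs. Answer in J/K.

ΔS_total = 81.9 J/K

ΔS_hot = −Q/T_H = −39900/432 = -92.361 J/K and ΔS_cold = +Q/T_C = 39900/229 = 174.24 J/K.
ΔS_total = -92.361 + 174.24 = 81.9 J/K, positive as the second law requires.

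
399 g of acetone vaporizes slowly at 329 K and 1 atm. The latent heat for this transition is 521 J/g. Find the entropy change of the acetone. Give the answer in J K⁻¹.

Heat absorbed by the substance: Q = mL = 399 × 521 = 207879 J.
At constant T, ΔS = Q_rev/T = 207879 / 329 = 632 J/K.

ΔS = 632 J/K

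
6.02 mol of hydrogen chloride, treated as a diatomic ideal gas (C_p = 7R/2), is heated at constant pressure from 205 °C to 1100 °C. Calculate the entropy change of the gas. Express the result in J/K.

In kelvin: T₁ = 478.15 K, T₂ = 1373.15 K. At constant pressure, ΔS = nC_p ln(T₂/T₁) with C_p = 7R/2 = 29.1 J mol⁻¹ K⁻¹.
ΔS = 6.02 × 29.1 × ln(1373.15/478.15) = 185 J/K.

ΔS = 185 J/K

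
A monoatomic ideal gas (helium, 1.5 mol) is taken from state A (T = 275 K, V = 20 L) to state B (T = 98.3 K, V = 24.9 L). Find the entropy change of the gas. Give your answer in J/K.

ΔS = -16.5 J/K

Entropy is a state function: ΔS = nC_V ln(T₂/T₁) + nR ln(V₂/V₁), with C_V = 3R/2 = 12.47 J mol⁻¹ K⁻¹ for a monoatomic ideal gas.
ΔS = 1.5 × [12.47 × ln(98.3/275) + 8.314 × ln(24.9/20)] = -16.5 J/K.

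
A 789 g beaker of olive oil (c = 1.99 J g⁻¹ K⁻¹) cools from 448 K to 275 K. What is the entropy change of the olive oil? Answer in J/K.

ΔS = -766 J/K

ΔS = ∫dQ_rev/T = m c ln(T₂/T₁) = 789 × 1.99 × ln(275/448) = -766 J/K.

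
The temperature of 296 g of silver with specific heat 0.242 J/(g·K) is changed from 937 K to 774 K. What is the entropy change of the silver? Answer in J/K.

ΔS = ∫dQ_rev/T = m c ln(T₂/T₁) = 296 × 0.242 × ln(774/937) = -13.7 J/K.

ΔS = -13.7 J/K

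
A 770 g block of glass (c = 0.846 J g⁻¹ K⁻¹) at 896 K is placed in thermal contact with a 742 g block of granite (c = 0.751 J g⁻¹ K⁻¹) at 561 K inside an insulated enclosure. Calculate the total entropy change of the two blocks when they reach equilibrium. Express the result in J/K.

Energy balance: T_f = (m₁c₁T₁ + m₂c₂T₂)/(m₁c₁ + m₂c₂) = 741.55 K.
ΔS₁ = m₁c₁ ln(T_f/T₁) = 651.42 × ln(741.55/896) = -123.25 J/K.
ΔS₂ = m₂c₂ ln(T_f/T₂) = 557.242 × ln(741.55/561) = 155.48 J/K.
ΔS_total = -123.25 + 155.48 = 32.2 J/K.

ΔS_total = 32.2 J/K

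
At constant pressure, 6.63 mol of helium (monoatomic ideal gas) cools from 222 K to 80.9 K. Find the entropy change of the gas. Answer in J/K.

At constant pressure, ΔS = nC_p ln(T₂/T₁) with C_p = 5R/2 = 20.79 J mol⁻¹ K⁻¹.
ΔS = 6.63 × 20.79 × ln(80.9/222) = -139 J/K.

ΔS = -139 J/K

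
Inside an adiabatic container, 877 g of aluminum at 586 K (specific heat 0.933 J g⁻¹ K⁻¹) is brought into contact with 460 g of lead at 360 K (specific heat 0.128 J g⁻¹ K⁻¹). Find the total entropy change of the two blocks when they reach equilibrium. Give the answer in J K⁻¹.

ΔS_total = 5.68 J/K

Energy balance: T_f = (m₁c₁T₁ + m₂c₂T₂)/(m₁c₁ + m₂c₂) = 570.83 K.
ΔS₁ = m₁c₁ ln(T_f/T₁) = 818.241 × ln(570.83/586) = -21.46 J/K.
ΔS₂ = m₂c₂ ln(T_f/T₂) = 58.88 × ln(570.83/360) = 27.14 J/K.
ΔS_total = -21.46 + 27.14 = 5.68 J/K.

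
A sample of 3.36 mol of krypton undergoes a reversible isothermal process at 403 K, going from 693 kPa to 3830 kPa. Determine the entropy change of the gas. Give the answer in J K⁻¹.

For an isothermal ideal gas ΔS_gas = nR ln(P₁/P₂) = 3.36 × 8.314 × ln(693/3830) = -47.8 J/K.

ΔS_gas = -47.8 J/K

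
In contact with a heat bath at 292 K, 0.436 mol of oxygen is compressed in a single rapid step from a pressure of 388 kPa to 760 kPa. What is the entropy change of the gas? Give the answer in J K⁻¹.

ΔS_gas = -2.44 J/K

Entropy is a state function, so ΔS_gas depends only on the end states.
For an isothermal ideal gas ΔS_gas = nR ln(P₁/P₂) = 0.436 × 8.314 × ln(388/760) = -2.44 J/K.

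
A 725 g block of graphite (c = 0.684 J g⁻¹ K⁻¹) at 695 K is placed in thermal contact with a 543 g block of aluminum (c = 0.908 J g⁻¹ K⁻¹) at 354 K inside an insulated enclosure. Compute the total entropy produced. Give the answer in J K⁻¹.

ΔS_total = 55.2 J/K

Energy balance: T_f = (m₁c₁T₁ + m₂c₂T₂)/(m₁c₁ + m₂c₂) = 524.99 K.
ΔS₁ = m₁c₁ ln(T_f/T₁) = 495.9 × ln(524.99/695) = -139.1 J/K.
ΔS₂ = m₂c₂ ln(T_f/T₂) = 493.044 × ln(524.99/354) = 194.3 J/K.
ΔS_total = -139.1 + 194.3 = 55.2 J/K.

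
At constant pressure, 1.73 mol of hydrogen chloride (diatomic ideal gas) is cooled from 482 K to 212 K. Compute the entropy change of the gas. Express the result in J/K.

ΔS = -41.3 J/K

At constant pressure, ΔS = nC_p ln(T₂/T₁) with C_p = 7R/2 = 29.1 J mol⁻¹ K⁻¹.
ΔS = 1.73 × 29.1 × ln(212/482) = -41.3 J/K.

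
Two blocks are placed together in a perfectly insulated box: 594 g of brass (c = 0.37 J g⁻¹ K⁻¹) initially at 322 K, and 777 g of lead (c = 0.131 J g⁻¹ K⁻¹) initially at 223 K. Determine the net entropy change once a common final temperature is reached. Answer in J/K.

ΔS_total = 4.47 J/K

Energy balance: T_f = (m₁c₁T₁ + m₂c₂T₂)/(m₁c₁ + m₂c₂) = 290.66 K.
ΔS₁ = m₁c₁ ln(T_f/T₁) = 219.78 × ln(290.66/322) = -22.5 J/K.
ΔS₂ = m₂c₂ ln(T_f/T₂) = 101.787 × ln(290.66/223) = 26.97 J/K.
ΔS_total = -22.5 + 26.97 = 4.47 J/K.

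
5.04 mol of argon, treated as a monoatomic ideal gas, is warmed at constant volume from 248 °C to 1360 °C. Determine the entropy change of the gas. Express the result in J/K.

ΔS = 71.8 J/K

In kelvin: T₁ = 521.15 K, T₂ = 1633.15 K. At constant volume, ΔS = nC_V ln(T₂/T₁) with C_V = 3R/2 = 12.47 J mol⁻¹ K⁻¹.
ΔS = 5.04 × 12.47 × ln(1633.15/521.15) = 71.8 J/K.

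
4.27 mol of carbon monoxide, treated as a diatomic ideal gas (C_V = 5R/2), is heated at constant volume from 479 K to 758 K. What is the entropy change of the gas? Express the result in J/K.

At constant volume, ΔS = nC_V ln(T₂/T₁) with C_V = 5R/2 = 20.79 J mol⁻¹ K⁻¹.
ΔS = 4.27 × 20.79 × ln(758/479) = 40.7 J/K.

ΔS = 40.7 J/K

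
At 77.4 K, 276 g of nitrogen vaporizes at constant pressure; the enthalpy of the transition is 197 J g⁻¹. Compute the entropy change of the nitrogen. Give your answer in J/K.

Heat absorbed by the substance: Q = mL = 276 × 197 = 54372 J.
At constant T, ΔS = Q_rev/T = 54372 / 77.4 = 702 J/K.

ΔS = 702 J/K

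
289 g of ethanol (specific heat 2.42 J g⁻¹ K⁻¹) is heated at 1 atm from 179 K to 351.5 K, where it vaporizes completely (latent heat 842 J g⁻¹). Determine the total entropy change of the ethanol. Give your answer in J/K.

Warming step: ΔS₁ = m c ln(T_tr/T_i) = 289 × 2.42 × ln(351.5/179) = 472 J/K.
Phase change: ΔS₂ = +mL/T_tr = 289 × 842 / 351.5 = 692.3 J/K.
ΔS_total = (472) + (692.3) = 1160 J/K.

ΔS = 1160 J/K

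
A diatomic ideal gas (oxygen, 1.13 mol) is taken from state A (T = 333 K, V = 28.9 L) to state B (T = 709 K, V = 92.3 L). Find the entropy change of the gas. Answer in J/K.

ΔS = 28.7 J/K

Entropy is a state function: ΔS = nC_V ln(T₂/T₁) + nR ln(V₂/V₁), with C_V = 5R/2 = 20.79 J mol⁻¹ K⁻¹ for a diatomic ideal gas.
ΔS = 1.13 × [20.79 × ln(709/333) + 8.314 × ln(92.3/28.9)] = 28.7 J/K.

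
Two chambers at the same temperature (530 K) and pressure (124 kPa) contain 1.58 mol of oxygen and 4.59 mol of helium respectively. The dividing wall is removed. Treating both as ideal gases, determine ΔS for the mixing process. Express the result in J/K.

ΔS_mix = 29.2 J/K

Mole fractions: x_A = 1.58/6.17 = 0.256, x_B = 0.744.
ΔS_mix = −R(n_A ln x_A + n_B ln x_B) = −8.314 × (1.58 ln 0.256 + 4.59 ln 0.744) = 29.2 J/K.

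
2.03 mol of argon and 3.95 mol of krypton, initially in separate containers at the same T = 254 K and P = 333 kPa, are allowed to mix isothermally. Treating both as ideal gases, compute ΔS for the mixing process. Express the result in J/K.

ΔS_mix = 31.9 J/K

Mole fractions: x_A = 2.03/5.98 = 0.339, x_B = 0.661.
ΔS_mix = −R(n_A ln x_A + n_B ln x_B) = −8.314 × (2.03 ln 0.339 + 3.95 ln 0.661) = 31.9 J/K.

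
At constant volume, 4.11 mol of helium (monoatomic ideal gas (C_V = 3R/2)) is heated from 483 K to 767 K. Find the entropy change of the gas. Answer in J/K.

ΔS = 23.7 J/K

At constant volume, ΔS = nC_V ln(T₂/T₁) with C_V = 3R/2 = 12.47 J mol⁻¹ K⁻¹.
ΔS = 4.11 × 12.47 × ln(767/483) = 23.7 J/K.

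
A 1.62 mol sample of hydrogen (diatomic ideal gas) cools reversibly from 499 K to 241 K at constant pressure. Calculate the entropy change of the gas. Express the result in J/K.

At constant pressure, ΔS = nC_p ln(T₂/T₁) with C_p = 7R/2 = 29.1 J mol⁻¹ K⁻¹.
ΔS = 1.62 × 29.1 × ln(241/499) = -34.3 J/K.

ΔS = -34.3 J/K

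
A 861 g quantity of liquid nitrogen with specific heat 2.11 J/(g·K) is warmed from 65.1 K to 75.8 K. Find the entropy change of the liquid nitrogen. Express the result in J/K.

ΔS = 276 J/K

ΔS = ∫dQ_rev/T = m c ln(T₂/T₁) = 861 × 2.11 × ln(75.8/65.1) = 276 J/K.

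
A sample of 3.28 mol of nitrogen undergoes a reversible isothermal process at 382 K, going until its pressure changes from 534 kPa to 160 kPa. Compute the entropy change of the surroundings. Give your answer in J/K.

For an isothermal ideal gas ΔS_gas = nR ln(P₁/P₂) = 3.28 × 8.314 × ln(534/160) = 32.9 J/K.
The process is reversible, so ΔS_surr = −ΔS_gas = -32.9 J/K and ΔS_universe = 0.

ΔS_surr = -32.9 J/K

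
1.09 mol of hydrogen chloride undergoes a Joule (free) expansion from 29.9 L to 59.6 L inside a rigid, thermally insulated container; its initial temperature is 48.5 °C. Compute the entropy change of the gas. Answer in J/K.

ΔS_gas = 6.25 J/K

For an ideal gas in free expansion Q = 0 and W = 0, so T is unchanged.
Entropy is a state function; using a reversible isothermal path, ΔS_gas = nR ln(V₂/V₁) = 1.09 × 8.314 × ln(59.6/29.9) = 6.25 J/K.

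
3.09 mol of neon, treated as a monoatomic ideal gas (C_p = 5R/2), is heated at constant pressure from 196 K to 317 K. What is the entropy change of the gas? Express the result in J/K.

At constant pressure, ΔS = nC_p ln(T₂/T₁) with C_p = 5R/2 = 20.79 J mol⁻¹ K⁻¹.
ΔS = 3.09 × 20.79 × ln(317/196) = 30.9 J/K.

ΔS = 30.9 J/K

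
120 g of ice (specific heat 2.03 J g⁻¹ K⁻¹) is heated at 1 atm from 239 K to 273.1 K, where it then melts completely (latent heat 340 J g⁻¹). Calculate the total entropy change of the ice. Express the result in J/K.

Warming step: ΔS₁ = m c ln(T_tr/T_i) = 120 × 2.03 × ln(273.1/239) = 32.49 J/K.
Phase change: ΔS₂ = +mL/T_tr = 120 × 340 / 273.1 = 149.4 J/K.
ΔS_total = (32.49) + (149.4) = 182 J/K.

ΔS = 182 J/K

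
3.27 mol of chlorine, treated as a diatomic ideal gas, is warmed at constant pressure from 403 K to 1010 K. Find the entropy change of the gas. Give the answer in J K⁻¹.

ΔS = 87.4 J/K

At constant pressure, ΔS = nC_p ln(T₂/T₁) with C_p = 7R/2 = 29.1 J mol⁻¹ K⁻¹.
ΔS = 3.27 × 29.1 × ln(1010/403) = 87.4 J/K.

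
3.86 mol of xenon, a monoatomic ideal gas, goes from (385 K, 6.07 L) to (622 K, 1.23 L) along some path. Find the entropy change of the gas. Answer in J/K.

ΔS = -28.1 J/K

Entropy is a state function: ΔS = nC_V ln(T₂/T₁) + nR ln(V₂/V₁), with C_V = 3R/2 = 12.47 J mol⁻¹ K⁻¹ for a monoatomic ideal gas.
ΔS = 3.86 × [12.47 × ln(622/385) + 8.314 × ln(1.23/6.07)] = -28.1 J/K.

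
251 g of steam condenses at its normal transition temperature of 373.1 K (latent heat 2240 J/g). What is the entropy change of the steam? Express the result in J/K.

ΔS = -1510 J/K

Heat released by the substance: Q = −mL = −251 × 2240 = −562240 J.
At constant T, ΔS = Q_rev/T = −562240 / 373.1 = -1510 J/K.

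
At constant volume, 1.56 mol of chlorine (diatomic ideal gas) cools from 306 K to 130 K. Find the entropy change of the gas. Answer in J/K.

At constant volume, ΔS = nC_V ln(T₂/T₁) with C_V = 5R/2 = 20.79 J mol⁻¹ K⁻¹.
ΔS = 1.56 × 20.79 × ln(130/306) = -27.8 J/K.

ΔS = -27.8 J/K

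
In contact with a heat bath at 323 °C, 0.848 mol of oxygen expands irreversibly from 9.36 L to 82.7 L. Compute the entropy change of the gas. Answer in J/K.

ΔS_gas = 15.4 J/K

Entropy is a state function, so ΔS_gas depends only on the end states.
For an isothermal ideal gas ΔS_gas = nR ln(V₂/V₁) = 0.848 × 8.314 × ln(82.7/9.36) = 15.4 J/K.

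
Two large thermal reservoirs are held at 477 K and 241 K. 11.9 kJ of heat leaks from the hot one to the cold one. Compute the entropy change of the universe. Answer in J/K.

ΔS_total = 24.4 J/K

ΔS_hot = −Q/T_H = −11900/477 = -24.95 J/K and ΔS_cold = +Q/T_C = 11900/241 = 49.38 J/K.
ΔS_total = -24.95 + 49.38 = 24.4 J/K, positive as the second law requires.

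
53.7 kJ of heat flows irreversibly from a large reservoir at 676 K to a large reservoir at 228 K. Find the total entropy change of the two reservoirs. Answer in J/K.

ΔS_total = 156 J/K

ΔS_hot = −Q/T_H = −53700/676 = -79.44 J/K and ΔS_cold = +Q/T_C = 53700/228 = 235.5 J/K.
ΔS_total = -79.44 + 235.5 = 156 J/K, positive as the second law requires.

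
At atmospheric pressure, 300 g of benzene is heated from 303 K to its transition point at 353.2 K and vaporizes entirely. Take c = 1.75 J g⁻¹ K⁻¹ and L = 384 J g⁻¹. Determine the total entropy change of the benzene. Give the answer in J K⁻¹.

ΔS = 407 J/K

Warming step: ΔS₁ = m c ln(T_tr/T_i) = 300 × 1.75 × ln(353.2/303) = 80.48 J/K.
Phase change: ΔS₂ = +mL/T_tr = 300 × 384 / 353.2 = 326.2 J/K.
ΔS_total = (80.48) + (326.2) = 407 J/K.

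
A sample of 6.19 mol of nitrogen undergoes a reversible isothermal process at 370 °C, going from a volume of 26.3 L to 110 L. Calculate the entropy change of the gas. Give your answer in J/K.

For an isothermal ideal gas ΔS_gas = nR ln(V₂/V₁) = 6.19 × 8.314 × ln(110/26.3) = 73.6 J/K.

ΔS_gas = 73.6 J/K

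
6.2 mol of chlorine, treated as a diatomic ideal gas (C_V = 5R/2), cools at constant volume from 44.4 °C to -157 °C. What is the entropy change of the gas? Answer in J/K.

In kelvin: T₁ = 317.55 K, T₂ = 116.15 K. At constant volume, ΔS = nC_V ln(T₂/T₁) with C_V = 5R/2 = 20.79 J mol⁻¹ K⁻¹.
ΔS = 6.2 × 20.79 × ln(116.15/317.55) = -130 J/K.

ΔS = -130 J/K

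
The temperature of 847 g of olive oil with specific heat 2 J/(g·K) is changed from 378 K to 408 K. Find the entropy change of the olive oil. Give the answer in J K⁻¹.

ΔS = ∫dQ_rev/T = m c ln(T₂/T₁) = 847 × 2 × ln(408/378) = 129 J/K.

ΔS = 129 J/K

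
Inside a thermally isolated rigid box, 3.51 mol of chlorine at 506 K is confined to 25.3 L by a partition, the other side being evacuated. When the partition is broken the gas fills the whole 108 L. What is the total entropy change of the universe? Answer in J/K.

ΔS_universe = 42.4 J/K

No heat is exchanged and no work is done, so the ideal-gas temperature stays constant.
Entropy is a state function; using a reversible isothermal path, ΔS_gas = nR ln(V₂/V₁) = 3.51 × 8.314 × ln(108/25.3) = 42.4 J/K.
The insulated surroundings exchange no heat, so ΔS_surr = 0 and ΔS_universe = ΔS_gas.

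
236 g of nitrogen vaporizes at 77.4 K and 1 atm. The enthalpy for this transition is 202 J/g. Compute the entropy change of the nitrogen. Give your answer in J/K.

ΔS = 616 J/K

Heat absorbed by the substance: Q = mL = 236 × 202 = 47672 J.
At constant T, ΔS = Q_rev/T = 47672 / 77.4 = 616 J/K.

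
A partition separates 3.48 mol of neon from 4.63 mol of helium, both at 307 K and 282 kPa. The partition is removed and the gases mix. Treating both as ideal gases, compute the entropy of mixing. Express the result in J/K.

Mole fractions: x_A = 3.48/8.11 = 0.429, x_B = 0.571.
ΔS_mix = −R(n_A ln x_A + n_B ln x_B) = −8.314 × (3.48 ln 0.429 + 4.63 ln 0.571) = 46.1 J/K.

ΔS_mix = 46.1 J/K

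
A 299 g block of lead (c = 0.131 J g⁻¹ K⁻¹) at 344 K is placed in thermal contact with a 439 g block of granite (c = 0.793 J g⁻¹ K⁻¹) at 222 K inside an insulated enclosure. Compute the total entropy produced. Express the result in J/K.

Energy balance: T_f = (m₁c₁T₁ + m₂c₂T₂)/(m₁c₁ + m₂c₂) = 234.34 K.
ΔS₁ = m₁c₁ ln(T_f/T₁) = 39.169 × ln(234.34/344) = -15.04 J/K.
ΔS₂ = m₂c₂ ln(T_f/T₂) = 348.127 × ln(234.34/222) = 18.83 J/K.
ΔS_total = -15.04 + 18.83 = 3.79 J/K.

ΔS_total = 3.79 J/K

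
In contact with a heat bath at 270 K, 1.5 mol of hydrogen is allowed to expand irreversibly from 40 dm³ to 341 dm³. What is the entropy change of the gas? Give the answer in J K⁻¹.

Entropy is a state function, so ΔS_gas depends only on the end states.
For an isothermal ideal gas ΔS_gas = nR ln(V₂/V₁) = 1.5 × 8.314 × ln(341/40) = 26.7 J/K.

ΔS_gas = 26.7 J/K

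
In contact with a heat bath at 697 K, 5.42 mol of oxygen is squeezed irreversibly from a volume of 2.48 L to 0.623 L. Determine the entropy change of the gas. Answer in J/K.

ΔS_gas = -62.3 J/K

Entropy is a state function, so ΔS_gas depends only on the end states.
For an isothermal ideal gas ΔS_gas = nR ln(V₂/V₁) = 5.42 × 8.314 × ln(0.623/2.48) = -62.3 J/K.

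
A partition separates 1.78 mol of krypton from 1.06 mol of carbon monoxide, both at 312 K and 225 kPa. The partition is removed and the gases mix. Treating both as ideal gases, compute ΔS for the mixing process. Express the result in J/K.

Mole fractions: x_A = 1.78/2.84 = 0.627, x_B = 0.373.
ΔS_mix = −R(n_A ln x_A + n_B ln x_B) = −8.314 × (1.78 ln 0.627 + 1.06 ln 0.373) = 15.6 J/K.

ΔS_mix = 15.6 J/K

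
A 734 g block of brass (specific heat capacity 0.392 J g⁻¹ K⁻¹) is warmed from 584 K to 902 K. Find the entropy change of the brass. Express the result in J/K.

ΔS = 125 J/K

ΔS = ∫dQ_rev/T = m c ln(T₂/T₁) = 734 × 0.392 × ln(902/584) = 125 J/K.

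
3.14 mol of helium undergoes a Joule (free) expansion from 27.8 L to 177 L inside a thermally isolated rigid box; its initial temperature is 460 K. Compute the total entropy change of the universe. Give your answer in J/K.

No heat is exchanged and no work is done, so the ideal-gas temperature stays constant.
Entropy is a state function; using a reversible isothermal path, ΔS_gas = nR ln(V₂/V₁) = 3.14 × 8.314 × ln(177/27.8) = 48.3 J/K.
The insulated surroundings exchange no heat, so ΔS_surr = 0 and ΔS_universe = ΔS_gas.

ΔS_universe = 48.3 J/K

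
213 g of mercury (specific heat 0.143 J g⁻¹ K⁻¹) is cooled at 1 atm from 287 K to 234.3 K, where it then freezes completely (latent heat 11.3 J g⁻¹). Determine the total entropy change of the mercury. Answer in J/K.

Cooling step: ΔS₁ = m c ln(T_tr/T_i) = 213 × 0.143 × ln(234.3/287) = -6.1795 J/K.
Phase change: ΔS₂ = −mL/T_tr = −213 × 11.3 / 234.3 = -10.273 J/K.
ΔS_total = (-6.1795) + (-10.273) = -16.5 J/K.

ΔS = -16.5 J/K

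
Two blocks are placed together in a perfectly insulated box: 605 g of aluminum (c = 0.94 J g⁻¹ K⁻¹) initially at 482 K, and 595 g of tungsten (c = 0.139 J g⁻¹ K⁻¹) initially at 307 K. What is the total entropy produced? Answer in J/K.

Energy balance: T_f = (m₁c₁T₁ + m₂c₂T₂)/(m₁c₁ + m₂c₂) = 459.78 K.
ΔS₁ = m₁c₁ ln(T_f/T₁) = 568.7 × ln(459.78/482) = -26.839 J/K.
ΔS₂ = m₂c₂ ln(T_f/T₂) = 82.705 × ln(459.78/307) = 33.405 J/K.
ΔS_total = -26.839 + 33.405 = 6.57 J/K.

ΔS_total = 6.57 J/K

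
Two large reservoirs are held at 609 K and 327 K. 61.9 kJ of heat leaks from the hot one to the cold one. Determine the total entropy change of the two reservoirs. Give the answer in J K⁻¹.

ΔS_hot = −Q/T_H = −61900/609 = -101.6 J/K and ΔS_cold = +Q/T_C = 61900/327 = 189.3 J/K.
ΔS_total = -101.6 + 189.3 = 87.7 J/K, positive as the second law requires.

ΔS_total = 87.7 J/K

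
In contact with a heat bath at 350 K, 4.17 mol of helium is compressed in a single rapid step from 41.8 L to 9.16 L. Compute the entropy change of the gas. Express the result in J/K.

Entropy is a state function, so ΔS_gas depends only on the end states.
For an isothermal ideal gas ΔS_gas = nR ln(V₂/V₁) = 4.17 × 8.314 × ln(9.16/41.8) = -52.6 J/K.

ΔS_gas = -52.6 J/K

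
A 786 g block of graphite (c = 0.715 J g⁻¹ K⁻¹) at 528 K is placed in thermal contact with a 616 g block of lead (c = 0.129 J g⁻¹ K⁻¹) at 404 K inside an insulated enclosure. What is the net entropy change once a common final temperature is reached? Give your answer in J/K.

ΔS_total = 2.33 J/K

Energy balance: T_f = (m₁c₁T₁ + m₂c₂T₂)/(m₁c₁ + m₂c₂) = 512.64 K.
ΔS₁ = m₁c₁ ln(T_f/T₁) = 561.99 × ln(512.64/528) = -16.59 J/K.
ΔS₂ = m₂c₂ ln(T_f/T₂) = 79.464 × ln(512.64/404) = 18.92 J/K.
ΔS_total = -16.59 + 18.92 = 2.33 J/K.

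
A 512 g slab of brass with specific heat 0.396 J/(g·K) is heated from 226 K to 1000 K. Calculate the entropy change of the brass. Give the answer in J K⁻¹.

ΔS = ∫dQ_rev/T = m c ln(T₂/T₁) = 512 × 0.396 × ln(1000/226) = 302 J/K.

ΔS = 302 J/K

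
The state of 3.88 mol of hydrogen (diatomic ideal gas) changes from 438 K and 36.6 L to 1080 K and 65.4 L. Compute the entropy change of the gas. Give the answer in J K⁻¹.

ΔS = 91.5 J/K

Entropy is a state function: ΔS = nC_V ln(T₂/T₁) + nR ln(V₂/V₁), with C_V = 5R/2 = 20.79 J mol⁻¹ K⁻¹ for a diatomic ideal gas.
ΔS = 3.88 × [20.79 × ln(1080/438) + 8.314 × ln(65.4/36.6)] = 91.5 J/K.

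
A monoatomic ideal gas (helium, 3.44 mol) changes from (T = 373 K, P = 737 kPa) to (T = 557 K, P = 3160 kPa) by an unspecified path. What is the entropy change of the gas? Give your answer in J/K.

ΔS = -13 J/K

ΔS = nC_p ln(T₂/T₁) − nR ln(P₂/P₁), with C_p = 5R/2 = 20.79 J mol⁻¹ K⁻¹ for a monoatomic ideal gas.
ΔS = 3.44 × [20.79 × ln(557/373) − 8.314 × ln(3160/737)] = -13 J/K.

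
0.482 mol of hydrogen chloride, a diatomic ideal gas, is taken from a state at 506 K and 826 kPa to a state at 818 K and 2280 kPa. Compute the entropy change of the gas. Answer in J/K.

ΔS = nC_p ln(T₂/T₁) − nR ln(P₂/P₁), with C_p = 7R/2 = 29.1 J mol⁻¹ K⁻¹ for a diatomic ideal gas.
ΔS = 0.482 × [29.1 × ln(818/506) − 8.314 × ln(2280/826)] = 2.67 J/K.

ΔS = 2.67 J/K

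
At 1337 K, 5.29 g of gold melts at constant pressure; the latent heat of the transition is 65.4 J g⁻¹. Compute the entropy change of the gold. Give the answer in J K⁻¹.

ΔS = 0.259 J/K

Heat absorbed by the substance: Q = mL = 5.29 × 65.4 = 345.966 J.
At constant T, ΔS = Q_rev/T = 345.966 / 1337 = 0.259 J/K.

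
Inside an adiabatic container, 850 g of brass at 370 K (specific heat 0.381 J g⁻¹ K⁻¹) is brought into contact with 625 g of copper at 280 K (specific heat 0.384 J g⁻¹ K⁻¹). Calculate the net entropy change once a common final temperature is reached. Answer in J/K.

ΔS_total = 5.26 J/K

Energy balance: T_f = (m₁c₁T₁ + m₂c₂T₂)/(m₁c₁ + m₂c₂) = 331.69 K.
ΔS₁ = m₁c₁ ln(T_f/T₁) = 323.85 × ln(331.69/370) = -35.4 J/K.
ΔS₂ = m₂c₂ ln(T_f/T₂) = 240 × ln(331.69/280) = 40.66 J/K.
ΔS_total = -35.4 + 40.66 = 5.26 J/K.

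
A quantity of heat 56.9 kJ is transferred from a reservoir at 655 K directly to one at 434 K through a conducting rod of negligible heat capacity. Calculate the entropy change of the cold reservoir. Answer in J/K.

The cold reservoir gains heat Q, so ΔS_cold = +Q/T_C = 56900/434 = 131 J/K.

ΔS_cold = 131 J/K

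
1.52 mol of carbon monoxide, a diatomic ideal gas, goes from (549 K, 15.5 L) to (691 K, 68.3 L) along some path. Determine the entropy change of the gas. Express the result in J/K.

Entropy is a state function: ΔS = nC_V ln(T₂/T₁) + nR ln(V₂/V₁), with C_V = 5R/2 = 20.79 J mol⁻¹ K⁻¹ for a diatomic ideal gas.
ΔS = 1.52 × [20.79 × ln(691/549) + 8.314 × ln(68.3/15.5)] = 26 J/K.

ΔS = 26 J/K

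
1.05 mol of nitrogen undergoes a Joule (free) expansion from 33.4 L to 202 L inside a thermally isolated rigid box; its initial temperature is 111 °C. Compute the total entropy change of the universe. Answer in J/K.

For an ideal gas in free expansion Q = 0 and W = 0, so T is unchanged.
Entropy is a state function; using a reversible isothermal path, ΔS_gas = nR ln(V₂/V₁) = 1.05 × 8.314 × ln(202/33.4) = 15.7 J/K.
The insulated surroundings exchange no heat, so ΔS_surr = 0 and ΔS_universe = ΔS_gas.

ΔS_universe = 15.7 J/K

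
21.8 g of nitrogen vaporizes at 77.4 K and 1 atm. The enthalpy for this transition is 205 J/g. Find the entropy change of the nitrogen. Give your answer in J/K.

Heat absorbed by the substance: Q = mL = 21.8 × 205 = 4469 J.
At constant T, ΔS = Q_rev/T = 4469 / 77.4 = 57.7 J/K.

ΔS = 57.7 J/K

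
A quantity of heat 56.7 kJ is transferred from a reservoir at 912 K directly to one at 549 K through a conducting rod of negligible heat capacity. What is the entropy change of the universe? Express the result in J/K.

ΔS_total = 41.1 J/K

ΔS_hot = −Q/T_H = −56700/912 = -62.17 J/K and ΔS_cold = +Q/T_C = 56700/549 = 103.3 J/K.
ΔS_total = -62.17 + 103.3 = 41.1 J/K, positive as the second law requires.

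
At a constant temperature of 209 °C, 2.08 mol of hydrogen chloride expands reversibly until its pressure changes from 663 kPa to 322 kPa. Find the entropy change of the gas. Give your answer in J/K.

For an isothermal ideal gas ΔS_gas = nR ln(P₁/P₂) = 2.08 × 8.314 × ln(663/322) = 12.5 J/K.

ΔS_gas = 12.5 J/K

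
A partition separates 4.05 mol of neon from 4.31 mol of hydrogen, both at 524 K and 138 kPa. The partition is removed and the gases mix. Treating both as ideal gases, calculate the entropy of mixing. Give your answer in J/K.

ΔS_mix = 48.1 J/K

Mole fractions: x_A = 4.05/8.36 = 0.484, x_B = 0.516.
ΔS_mix = −R(n_A ln x_A + n_B ln x_B) = −8.314 × (4.05 ln 0.484 + 4.31 ln 0.516) = 48.1 J/K.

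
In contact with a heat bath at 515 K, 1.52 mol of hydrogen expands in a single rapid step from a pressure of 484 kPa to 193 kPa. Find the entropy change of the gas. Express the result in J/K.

Entropy is a state function, so ΔS_gas depends only on the end states.
For an isothermal ideal gas ΔS_gas = nR ln(P₁/P₂) = 1.52 × 8.314 × ln(484/193) = 11.6 J/K.

ΔS_gas = 11.6 J/K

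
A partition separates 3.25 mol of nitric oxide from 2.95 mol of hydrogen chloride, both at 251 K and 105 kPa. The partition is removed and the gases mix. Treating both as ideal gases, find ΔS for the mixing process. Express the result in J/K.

Mole fractions: x_A = 3.25/6.2 = 0.524, x_B = 0.476.
ΔS_mix = −R(n_A ln x_A + n_B ln x_B) = −8.314 × (3.25 ln 0.524 + 2.95 ln 0.476) = 35.7 J/K.

ΔS_mix = 35.7 J/K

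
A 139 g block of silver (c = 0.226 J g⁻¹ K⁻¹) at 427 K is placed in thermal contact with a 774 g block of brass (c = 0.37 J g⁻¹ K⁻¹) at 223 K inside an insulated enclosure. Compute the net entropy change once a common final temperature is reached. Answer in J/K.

ΔS_total = 7.1 J/K

Energy balance: T_f = (m₁c₁T₁ + m₂c₂T₂)/(m₁c₁ + m₂c₂) = 243.17 K.
ΔS₁ = m₁c₁ ln(T_f/T₁) = 31.414 × ln(243.17/427) = -17.69 J/K.
ΔS₂ = m₂c₂ ln(T_f/T₂) = 286.38 × ln(243.17/223) = 24.79 J/K.
ΔS_total = -17.69 + 24.79 = 7.1 J/K.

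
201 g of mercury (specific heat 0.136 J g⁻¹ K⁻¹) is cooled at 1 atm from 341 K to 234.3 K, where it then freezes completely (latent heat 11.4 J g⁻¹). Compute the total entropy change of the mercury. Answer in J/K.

ΔS = -20 J/K

Cooling step: ΔS₁ = m c ln(T_tr/T_i) = 201 × 0.136 × ln(234.3/341) = -10.26 J/K.
Phase change: ΔS₂ = −mL/T_tr = −201 × 11.4 / 234.3 = -9.78 J/K.
ΔS_total = (-10.26) + (-9.78) = -20 J/K.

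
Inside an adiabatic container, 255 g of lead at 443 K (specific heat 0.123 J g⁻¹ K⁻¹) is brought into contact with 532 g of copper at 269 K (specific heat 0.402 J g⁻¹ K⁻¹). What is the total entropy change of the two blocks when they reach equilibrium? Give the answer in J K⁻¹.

ΔS_total = 3.85 J/K

Energy balance: T_f = (m₁c₁T₁ + m₂c₂T₂)/(m₁c₁ + m₂c₂) = 291.25 K.
ΔS₁ = m₁c₁ ln(T_f/T₁) = 31.365 × ln(291.25/443) = -13.15 J/K.
ΔS₂ = m₂c₂ ln(T_f/T₂) = 213.864 × ln(291.25/269) = 17 J/K.
ΔS_total = -13.15 + 17 = 3.85 J/K.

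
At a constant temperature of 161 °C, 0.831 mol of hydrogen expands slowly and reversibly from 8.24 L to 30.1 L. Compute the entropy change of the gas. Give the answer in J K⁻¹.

For an isothermal ideal gas ΔS_gas = nR ln(V₂/V₁) = 0.831 × 8.314 × ln(30.1/8.24) = 8.95 J/K.

ΔS_gas = 8.95 J/K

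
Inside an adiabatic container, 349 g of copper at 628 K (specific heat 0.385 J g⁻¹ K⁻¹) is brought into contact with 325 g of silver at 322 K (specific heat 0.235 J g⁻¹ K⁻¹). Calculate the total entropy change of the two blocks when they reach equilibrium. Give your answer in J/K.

Energy balance: T_f = (m₁c₁T₁ + m₂c₂T₂)/(m₁c₁ + m₂c₂) = 517.1 K.
ΔS₁ = m₁c₁ ln(T_f/T₁) = 134.365 × ln(517.1/628) = -26.11 J/K.
ΔS₂ = m₂c₂ ln(T_f/T₂) = 76.375 × ln(517.1/322) = 36.18 J/K.
ΔS_total = -26.11 + 36.18 = 10.1 J/K.

ΔS_total = 10.1 J/K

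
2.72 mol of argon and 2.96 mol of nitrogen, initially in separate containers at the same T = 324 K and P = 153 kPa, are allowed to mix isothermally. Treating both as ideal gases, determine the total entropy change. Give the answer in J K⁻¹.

Mole fractions: x_A = 2.72/5.68 = 0.479, x_B = 0.521.
ΔS_mix = −R(n_A ln x_A + n_B ln x_B) = −8.314 × (2.72 ln 0.479 + 2.96 ln 0.521) = 32.7 J/K.

ΔS_mix = 32.7 J/K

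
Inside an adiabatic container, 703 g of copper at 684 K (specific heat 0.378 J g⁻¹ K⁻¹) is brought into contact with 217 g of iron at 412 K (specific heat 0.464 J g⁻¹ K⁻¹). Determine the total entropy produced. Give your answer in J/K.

ΔS_total = 8.64 J/K

Energy balance: T_f = (m₁c₁T₁ + m₂c₂T₂)/(m₁c₁ + m₂c₂) = 609.26 K.
ΔS₁ = m₁c₁ ln(T_f/T₁) = 265.734 × ln(609.26/684) = -30.75 J/K.
ΔS₂ = m₂c₂ ln(T_f/T₂) = 100.688 × ln(609.26/412) = 39.39 J/K.
ΔS_total = -30.75 + 39.39 = 8.64 J/K.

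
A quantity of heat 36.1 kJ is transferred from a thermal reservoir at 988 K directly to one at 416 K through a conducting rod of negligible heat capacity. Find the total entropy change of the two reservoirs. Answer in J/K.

ΔS_total = 50.2 J/K

ΔS_hot = −Q/T_H = −36100/988 = -36.54 J/K and ΔS_cold = +Q/T_C = 36100/416 = 86.78 J/K.
ΔS_total = -36.54 + 86.78 = 50.2 J/K, positive as the second law requires.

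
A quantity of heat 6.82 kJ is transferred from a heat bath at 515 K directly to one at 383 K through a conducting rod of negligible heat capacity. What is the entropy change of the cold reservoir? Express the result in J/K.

ΔS_cold = 17.8 J/K

The cold reservoir gains heat Q, so ΔS_cold = +Q/T_C = 6820/383 = 17.8 J/K.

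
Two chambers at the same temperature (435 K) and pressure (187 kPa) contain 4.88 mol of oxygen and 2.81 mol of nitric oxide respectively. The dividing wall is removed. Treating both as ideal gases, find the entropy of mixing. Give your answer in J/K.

Mole fractions: x_A = 4.88/7.69 = 0.635, x_B = 0.365.
ΔS_mix = −R(n_A ln x_A + n_B ln x_B) = −8.314 × (4.88 ln 0.635 + 2.81 ln 0.365) = 42 J/K.

ΔS_mix = 42 J/K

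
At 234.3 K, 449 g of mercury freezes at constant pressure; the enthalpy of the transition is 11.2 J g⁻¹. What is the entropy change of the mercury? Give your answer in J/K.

Heat released by the substance: Q = −mL = −449 × 11.2 = −5028.8 J.
At constant T, ΔS = Q_rev/T = −5028.8 / 234.3 = -21.5 J/K.

ΔS = -21.5 J/K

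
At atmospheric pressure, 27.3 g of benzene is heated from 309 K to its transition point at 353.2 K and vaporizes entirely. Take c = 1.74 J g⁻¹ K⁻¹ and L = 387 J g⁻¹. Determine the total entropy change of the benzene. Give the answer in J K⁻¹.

Warming step: ΔS₁ = m c ln(T_tr/T_i) = 27.3 × 1.74 × ln(353.2/309) = 6.351 J/K.
Phase change: ΔS₂ = +mL/T_tr = 27.3 × 387 / 353.2 = 29.91 J/K.
ΔS_total = (6.351) + (29.91) = 36.3 J/K.

ΔS = 36.3 J/K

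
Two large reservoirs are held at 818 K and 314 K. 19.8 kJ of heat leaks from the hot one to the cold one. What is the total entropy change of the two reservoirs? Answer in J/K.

ΔS_total = 38.9 J/K

ΔS_hot = −Q/T_H = −19800/818 = -24.21 J/K and ΔS_cold = +Q/T_C = 19800/314 = 63.06 J/K.
ΔS_total = -24.21 + 63.06 = 38.9 J/K, positive as the second law requires.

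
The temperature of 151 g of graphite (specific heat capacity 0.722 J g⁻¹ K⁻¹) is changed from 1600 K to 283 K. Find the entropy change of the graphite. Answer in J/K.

ΔS = -189 J/K

ΔS = ∫dQ_rev/T = m c ln(T₂/T₁) = 151 × 0.722 × ln(283/1600) = -189 J/K.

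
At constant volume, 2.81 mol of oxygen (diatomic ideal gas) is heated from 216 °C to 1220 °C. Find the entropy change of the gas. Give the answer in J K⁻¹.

In kelvin: T₁ = 489.15 K, T₂ = 1493.15 K. At constant volume, ΔS = nC_V ln(T₂/T₁) with C_V = 5R/2 = 20.79 J mol⁻¹ K⁻¹.
ΔS = 2.81 × 20.79 × ln(1493.15/489.15) = 65.2 J/K.

ΔS = 65.2 J/K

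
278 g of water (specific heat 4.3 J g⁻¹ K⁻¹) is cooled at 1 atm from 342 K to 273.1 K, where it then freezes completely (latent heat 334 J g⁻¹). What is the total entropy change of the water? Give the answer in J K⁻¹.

Cooling step: ΔS₁ = m c ln(T_tr/T_i) = 278 × 4.3 × ln(273.1/342) = -268.9 J/K.
Phase change: ΔS₂ = −mL/T_tr = −278 × 334 / 273.1 = -340 J/K.
ΔS_total = (-268.9) + (-340) = -609 J/K.

ΔS = -609 J/K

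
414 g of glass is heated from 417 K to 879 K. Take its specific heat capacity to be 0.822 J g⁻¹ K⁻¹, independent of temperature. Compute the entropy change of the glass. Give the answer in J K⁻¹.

ΔS = 254 J/K

ΔS = ∫dQ_rev/T = m c ln(T₂/T₁) = 414 × 0.822 × ln(879/417) = 254 J/K.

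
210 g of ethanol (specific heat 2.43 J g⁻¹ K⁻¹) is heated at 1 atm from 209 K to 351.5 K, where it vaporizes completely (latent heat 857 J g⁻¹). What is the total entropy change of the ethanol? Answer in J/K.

Warming step: ΔS₁ = m c ln(T_tr/T_i) = 210 × 2.43 × ln(351.5/209) = 265.3 J/K.
Phase change: ΔS₂ = +mL/T_tr = 210 × 857 / 351.5 = 512 J/K.
ΔS_total = (265.3) + (512) = 777 J/K.

ΔS = 777 J/K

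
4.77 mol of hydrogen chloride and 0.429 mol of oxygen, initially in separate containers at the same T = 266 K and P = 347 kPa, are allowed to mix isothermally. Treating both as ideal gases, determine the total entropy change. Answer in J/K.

Mole fractions: x_A = 4.77/5.2 = 0.917, x_B = 0.0825.
ΔS_mix = −R(n_A ln x_A + n_B ln x_B) = −8.314 × (4.77 ln 0.917 + 0.429 ln 0.0825) = 12.3 J/K.

ΔS_mix = 12.3 J/K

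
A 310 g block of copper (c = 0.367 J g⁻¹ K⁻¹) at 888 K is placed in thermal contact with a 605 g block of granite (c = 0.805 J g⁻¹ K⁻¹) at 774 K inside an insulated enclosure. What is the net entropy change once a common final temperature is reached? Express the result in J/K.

Energy balance: T_f = (m₁c₁T₁ + m₂c₂T₂)/(m₁c₁ + m₂c₂) = 795.59 K.
ΔS₁ = m₁c₁ ln(T_f/T₁) = 113.77 × ln(795.59/888) = -12.5023 J/K.
ΔS₂ = m₂c₂ ln(T_f/T₂) = 487.025 × ln(795.59/774) = 13.3977 J/K.
ΔS_total = -12.5023 + 13.3977 = 0.895 J/K.

ΔS_total = 0.895 J/K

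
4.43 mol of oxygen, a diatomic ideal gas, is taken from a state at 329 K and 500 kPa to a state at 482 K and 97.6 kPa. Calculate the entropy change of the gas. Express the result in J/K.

ΔS = nC_p ln(T₂/T₁) − nR ln(P₂/P₁), with C_p = 7R/2 = 29.1 J mol⁻¹ K⁻¹ for a diatomic ideal gas.
ΔS = 4.43 × [29.1 × ln(482/329) − 8.314 × ln(97.6/500)] = 109 J/K.

ΔS = 109 J/K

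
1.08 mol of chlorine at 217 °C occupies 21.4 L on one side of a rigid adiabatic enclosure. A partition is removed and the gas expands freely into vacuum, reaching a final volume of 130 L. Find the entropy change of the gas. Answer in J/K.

No heat is exchanged and no work is done, so the ideal-gas temperature stays constant.
Entropy is a state function; using a reversible isothermal path, ΔS_gas = nR ln(V₂/V₁) = 1.08 × 8.314 × ln(130/21.4) = 16.2 J/K.

ΔS_gas = 16.2 J/K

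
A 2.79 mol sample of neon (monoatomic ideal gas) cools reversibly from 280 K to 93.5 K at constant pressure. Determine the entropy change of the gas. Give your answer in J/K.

ΔS = -63.6 J/K

At constant pressure, ΔS = nC_p ln(T₂/T₁) with C_p = 5R/2 = 20.79 J mol⁻¹ K⁻¹.
ΔS = 2.79 × 20.79 × ln(93.5/280) = -63.6 J/K.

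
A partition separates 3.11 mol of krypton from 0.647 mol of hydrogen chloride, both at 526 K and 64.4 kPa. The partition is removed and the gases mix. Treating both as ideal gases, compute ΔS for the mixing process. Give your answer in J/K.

Mole fractions: x_A = 3.11/3.76 = 0.828, x_B = 0.172.
ΔS_mix = −R(n_A ln x_A + n_B ln x_B) = −8.314 × (3.11 ln 0.828 + 0.647 ln 0.172) = 14.3 J/K.

ΔS_mix = 14.3 J/K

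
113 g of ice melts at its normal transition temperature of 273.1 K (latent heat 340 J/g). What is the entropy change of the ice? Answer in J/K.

Heat absorbed by the substance: Q = mL = 113 × 340 = 38420 J.
At constant T, ΔS = Q_rev/T = 38420 / 273.1 = 141 J/K.

ΔS = 141 J/K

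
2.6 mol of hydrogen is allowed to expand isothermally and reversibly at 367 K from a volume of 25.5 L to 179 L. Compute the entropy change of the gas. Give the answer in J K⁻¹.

ΔS_gas = 42.1 J/K

For an isothermal ideal gas ΔS_gas = nR ln(V₂/V₁) = 2.6 × 8.314 × ln(179/25.5) = 42.1 J/K.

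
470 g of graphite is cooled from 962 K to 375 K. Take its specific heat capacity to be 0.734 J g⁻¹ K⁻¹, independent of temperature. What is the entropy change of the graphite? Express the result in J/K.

ΔS = -325 J/K

ΔS = ∫dQ_rev/T = m c ln(T₂/T₁) = 470 × 0.734 × ln(375/962) = -325 J/K.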